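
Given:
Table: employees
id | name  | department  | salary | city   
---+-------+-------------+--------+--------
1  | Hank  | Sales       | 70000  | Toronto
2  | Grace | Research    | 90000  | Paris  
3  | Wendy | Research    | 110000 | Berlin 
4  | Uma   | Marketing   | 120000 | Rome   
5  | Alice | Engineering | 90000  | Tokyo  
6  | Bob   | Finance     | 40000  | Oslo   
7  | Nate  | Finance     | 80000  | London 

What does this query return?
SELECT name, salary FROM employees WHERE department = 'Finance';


Filtering: department = 'Finance'
Matching rows: 2

2 rows:
Bob, 40000
Nate, 80000


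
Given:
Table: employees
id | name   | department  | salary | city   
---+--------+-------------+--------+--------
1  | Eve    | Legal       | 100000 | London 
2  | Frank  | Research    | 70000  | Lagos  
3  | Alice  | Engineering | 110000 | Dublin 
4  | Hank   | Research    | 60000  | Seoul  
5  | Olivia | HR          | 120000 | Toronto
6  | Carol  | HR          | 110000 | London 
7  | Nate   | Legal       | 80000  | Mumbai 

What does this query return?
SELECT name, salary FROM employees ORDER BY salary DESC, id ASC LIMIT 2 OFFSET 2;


Sort by salary DESC (id ASC tiebreak), then skip 2 and take 2
Rows 3 through 4

2 rows:
Carol, 110000
Eve, 100000


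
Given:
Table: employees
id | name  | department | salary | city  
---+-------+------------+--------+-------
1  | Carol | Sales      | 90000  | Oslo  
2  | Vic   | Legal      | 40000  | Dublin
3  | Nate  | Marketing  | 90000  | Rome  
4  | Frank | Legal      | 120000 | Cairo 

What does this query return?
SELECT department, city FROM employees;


Projecting columns: department, city

4 rows:
Sales, Oslo
Legal, Dublin
Marketing, Rome
Legal, Cairo


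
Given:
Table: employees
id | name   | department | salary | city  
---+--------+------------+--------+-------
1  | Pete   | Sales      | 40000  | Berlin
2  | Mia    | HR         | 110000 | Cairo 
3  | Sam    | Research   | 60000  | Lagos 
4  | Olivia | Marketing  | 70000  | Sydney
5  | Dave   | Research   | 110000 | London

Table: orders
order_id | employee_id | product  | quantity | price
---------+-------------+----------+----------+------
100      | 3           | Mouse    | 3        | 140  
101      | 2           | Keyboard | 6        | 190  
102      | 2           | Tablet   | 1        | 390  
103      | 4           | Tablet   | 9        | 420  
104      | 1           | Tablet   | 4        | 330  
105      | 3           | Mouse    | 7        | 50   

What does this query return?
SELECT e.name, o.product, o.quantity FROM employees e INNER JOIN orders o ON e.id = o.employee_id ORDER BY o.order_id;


Joining employees.id = orders.employee_id:
  employee Sam (id=3) -> order Mouse
  employee Mia (id=2) -> order Keyboard
  employee Mia (id=2) -> order Tablet
  employee Olivia (id=4) -> order Tablet
  employee Pete (id=1) -> order Tablet
  employee Sam (id=3) -> order Mouse


6 rows:
Sam, Mouse, 3
Mia, Keyboard, 6
Mia, Tablet, 1
Olivia, Tablet, 9
Pete, Tablet, 4
Sam, Mouse, 7


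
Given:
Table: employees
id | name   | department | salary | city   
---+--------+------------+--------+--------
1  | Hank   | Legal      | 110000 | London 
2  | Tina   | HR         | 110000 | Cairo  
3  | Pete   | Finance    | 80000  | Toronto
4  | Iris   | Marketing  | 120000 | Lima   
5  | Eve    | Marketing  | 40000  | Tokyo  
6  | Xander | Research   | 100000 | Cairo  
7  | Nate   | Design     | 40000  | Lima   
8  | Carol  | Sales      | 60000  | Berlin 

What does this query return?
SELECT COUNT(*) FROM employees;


COUNT(*) counts all rows

8


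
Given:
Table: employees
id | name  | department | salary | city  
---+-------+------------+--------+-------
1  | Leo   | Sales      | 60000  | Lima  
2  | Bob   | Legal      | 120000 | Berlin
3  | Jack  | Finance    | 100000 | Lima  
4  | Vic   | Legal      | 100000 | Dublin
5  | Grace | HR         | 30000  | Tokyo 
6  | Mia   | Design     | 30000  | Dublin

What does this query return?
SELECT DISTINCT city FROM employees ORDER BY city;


All 'city' values (row order): Lima, Berlin, Lima, Dublin, Tokyo, Dublin
Removing duplicates leaves 4 unique value(s).

4 values:
Berlin
Dublin
Lima
Tokyo


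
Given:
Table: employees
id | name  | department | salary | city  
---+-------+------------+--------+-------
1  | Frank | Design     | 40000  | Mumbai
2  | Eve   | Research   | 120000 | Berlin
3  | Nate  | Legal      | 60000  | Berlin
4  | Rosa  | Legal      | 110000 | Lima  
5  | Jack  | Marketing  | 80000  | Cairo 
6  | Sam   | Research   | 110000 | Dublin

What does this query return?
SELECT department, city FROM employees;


Projecting columns: department, city

6 rows:
Design, Mumbai
Research, Berlin
Legal, Berlin
Legal, Lima
Marketing, Cairo
Research, Dublin


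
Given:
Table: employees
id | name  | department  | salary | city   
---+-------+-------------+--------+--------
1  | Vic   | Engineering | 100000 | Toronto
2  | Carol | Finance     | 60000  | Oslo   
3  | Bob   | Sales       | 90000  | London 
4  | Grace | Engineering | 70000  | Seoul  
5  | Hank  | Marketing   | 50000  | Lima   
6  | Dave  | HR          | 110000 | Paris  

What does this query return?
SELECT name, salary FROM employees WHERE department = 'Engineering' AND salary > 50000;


Filtering: department = 'Engineering' AND salary > 50000
Matching: 2 rows

2 rows:
Vic, 100000
Grace, 70000


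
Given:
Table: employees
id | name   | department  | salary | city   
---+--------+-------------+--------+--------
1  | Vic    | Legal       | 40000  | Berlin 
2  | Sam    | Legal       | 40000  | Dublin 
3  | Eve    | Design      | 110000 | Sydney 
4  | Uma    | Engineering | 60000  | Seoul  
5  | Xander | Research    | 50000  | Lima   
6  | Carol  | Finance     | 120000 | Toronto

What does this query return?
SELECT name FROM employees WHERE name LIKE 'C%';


LIKE 'C%' matches names starting with 'C'
Matching: 1

1 rows:
Carol


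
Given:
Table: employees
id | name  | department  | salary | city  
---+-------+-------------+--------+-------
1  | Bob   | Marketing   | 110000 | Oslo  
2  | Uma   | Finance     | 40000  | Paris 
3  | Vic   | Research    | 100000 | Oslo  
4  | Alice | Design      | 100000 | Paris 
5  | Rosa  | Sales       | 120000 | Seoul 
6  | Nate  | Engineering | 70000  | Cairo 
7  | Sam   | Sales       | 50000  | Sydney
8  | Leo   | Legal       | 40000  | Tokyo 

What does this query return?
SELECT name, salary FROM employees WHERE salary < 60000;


Filtering: salary < 60000
Matching: 3 rows

3 rows:
Uma, 40000
Sam, 50000
Leo, 40000


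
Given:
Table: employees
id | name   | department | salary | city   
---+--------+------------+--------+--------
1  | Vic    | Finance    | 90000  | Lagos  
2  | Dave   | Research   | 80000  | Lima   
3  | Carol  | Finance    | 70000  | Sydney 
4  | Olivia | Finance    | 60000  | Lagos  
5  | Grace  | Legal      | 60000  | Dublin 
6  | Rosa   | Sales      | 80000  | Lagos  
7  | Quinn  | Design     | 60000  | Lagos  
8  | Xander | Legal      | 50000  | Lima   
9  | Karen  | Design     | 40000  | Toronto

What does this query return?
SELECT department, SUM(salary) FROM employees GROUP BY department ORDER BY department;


Summing salary within each department:
  Design: 60000 + 40000 = 100000
  Finance: 90000 + 70000 + 60000 = 220000
  Legal: 60000 + 50000 = 110000
  Research: 80000 = 80000
  Sales: 80000 = 80000


5 groups:
Design, 100000
Finance, 220000
Legal, 110000
Research, 80000
Sales, 80000


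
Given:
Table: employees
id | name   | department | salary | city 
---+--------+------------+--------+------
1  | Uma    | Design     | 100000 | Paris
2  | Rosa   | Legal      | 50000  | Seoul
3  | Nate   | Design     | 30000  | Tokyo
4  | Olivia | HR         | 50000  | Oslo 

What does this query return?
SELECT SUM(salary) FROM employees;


SUM(salary) = 100000 + 50000 + 30000 + 50000 = 230000

230000


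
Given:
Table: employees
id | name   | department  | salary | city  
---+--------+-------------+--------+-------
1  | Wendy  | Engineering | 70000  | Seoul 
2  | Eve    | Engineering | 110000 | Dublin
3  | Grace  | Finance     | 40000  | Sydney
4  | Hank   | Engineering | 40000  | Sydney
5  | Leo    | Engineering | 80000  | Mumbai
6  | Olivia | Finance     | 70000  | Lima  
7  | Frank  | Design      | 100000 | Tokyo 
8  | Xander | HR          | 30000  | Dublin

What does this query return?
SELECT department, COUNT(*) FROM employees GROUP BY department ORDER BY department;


Assigning each row to its department group:
  Wendy -> Engineering
  Eve -> Engineering
  Grace -> Finance
  Hank -> Engineering
  Leo -> Engineering
  Olivia -> Finance
  Frank -> Design
  Xander -> HR


4 groups:
Design, 1
Engineering, 4
Finance, 2
HR, 1


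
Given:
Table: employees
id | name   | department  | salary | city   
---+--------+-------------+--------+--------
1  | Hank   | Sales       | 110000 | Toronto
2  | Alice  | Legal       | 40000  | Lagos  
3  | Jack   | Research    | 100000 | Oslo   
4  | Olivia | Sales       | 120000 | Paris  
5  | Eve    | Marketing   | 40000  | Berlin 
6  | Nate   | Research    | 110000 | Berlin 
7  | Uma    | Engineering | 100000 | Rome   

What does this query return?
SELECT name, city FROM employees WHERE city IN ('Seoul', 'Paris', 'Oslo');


Filtering: city IN ('Seoul', 'Paris', 'Oslo')
Matching: 2 rows

2 rows:
Jack, Oslo
Olivia, Paris


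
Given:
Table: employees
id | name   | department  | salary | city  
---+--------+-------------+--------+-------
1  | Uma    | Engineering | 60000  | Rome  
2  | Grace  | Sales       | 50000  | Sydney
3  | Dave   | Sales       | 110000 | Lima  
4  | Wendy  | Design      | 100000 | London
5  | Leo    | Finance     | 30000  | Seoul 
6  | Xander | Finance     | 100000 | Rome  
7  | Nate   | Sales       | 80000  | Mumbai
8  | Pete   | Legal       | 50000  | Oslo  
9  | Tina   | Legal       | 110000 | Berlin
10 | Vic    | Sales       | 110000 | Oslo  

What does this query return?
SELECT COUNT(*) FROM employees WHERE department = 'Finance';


Counting rows where department = 'Finance'
  Leo -> MATCH
  Xander -> MATCH


2


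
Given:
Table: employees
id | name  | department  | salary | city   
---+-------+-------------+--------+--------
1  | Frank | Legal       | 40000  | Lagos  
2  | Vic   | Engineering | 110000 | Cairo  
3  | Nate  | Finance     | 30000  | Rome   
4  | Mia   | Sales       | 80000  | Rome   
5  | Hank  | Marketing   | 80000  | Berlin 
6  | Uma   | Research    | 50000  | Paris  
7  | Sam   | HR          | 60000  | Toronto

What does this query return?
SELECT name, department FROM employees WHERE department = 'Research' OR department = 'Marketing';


Filtering: department = 'Research' OR 'Marketing'
Matching: 2 rows

2 rows:
Hank, Marketing
Uma, Research


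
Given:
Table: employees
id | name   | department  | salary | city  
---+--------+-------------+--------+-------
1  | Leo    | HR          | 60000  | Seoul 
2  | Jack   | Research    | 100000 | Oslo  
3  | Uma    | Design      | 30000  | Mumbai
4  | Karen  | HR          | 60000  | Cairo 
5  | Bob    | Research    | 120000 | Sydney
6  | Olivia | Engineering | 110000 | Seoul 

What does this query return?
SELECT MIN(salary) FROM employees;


Salaries: 60000, 100000, 30000, 60000, 120000, 110000
MIN = 30000

30000


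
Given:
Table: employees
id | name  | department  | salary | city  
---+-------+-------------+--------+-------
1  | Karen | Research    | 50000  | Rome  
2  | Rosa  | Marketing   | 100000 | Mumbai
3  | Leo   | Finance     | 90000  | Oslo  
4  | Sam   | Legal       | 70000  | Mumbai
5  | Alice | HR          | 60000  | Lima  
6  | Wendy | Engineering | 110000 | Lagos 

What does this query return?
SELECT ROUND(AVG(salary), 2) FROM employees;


SUM(salary) = 480000
COUNT = 6
ROUND(AVG, 2) = ROUND(480000 / 6, 2) = 80000.0

80000.0


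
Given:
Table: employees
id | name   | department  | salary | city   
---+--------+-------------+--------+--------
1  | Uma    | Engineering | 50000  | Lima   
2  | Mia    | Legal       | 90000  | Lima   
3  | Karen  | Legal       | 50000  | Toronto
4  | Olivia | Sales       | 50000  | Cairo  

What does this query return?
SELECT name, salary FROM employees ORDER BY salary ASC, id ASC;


Sorting by salary ASC, then id ASC for ties

4 rows:
Uma, 50000
Karen, 50000
Olivia, 50000
Mia, 90000


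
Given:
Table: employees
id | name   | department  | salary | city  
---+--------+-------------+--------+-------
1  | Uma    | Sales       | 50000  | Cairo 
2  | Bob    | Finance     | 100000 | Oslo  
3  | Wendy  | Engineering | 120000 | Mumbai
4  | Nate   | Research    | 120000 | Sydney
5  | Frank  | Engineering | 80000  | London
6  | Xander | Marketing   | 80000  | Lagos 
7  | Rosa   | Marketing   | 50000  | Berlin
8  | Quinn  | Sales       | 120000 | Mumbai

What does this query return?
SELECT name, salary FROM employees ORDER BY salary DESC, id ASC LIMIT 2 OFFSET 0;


Sort by salary DESC (id ASC tiebreak), then skip 0 and take 2
Rows 1 through 2

2 rows:
Wendy, 120000
Nate, 120000


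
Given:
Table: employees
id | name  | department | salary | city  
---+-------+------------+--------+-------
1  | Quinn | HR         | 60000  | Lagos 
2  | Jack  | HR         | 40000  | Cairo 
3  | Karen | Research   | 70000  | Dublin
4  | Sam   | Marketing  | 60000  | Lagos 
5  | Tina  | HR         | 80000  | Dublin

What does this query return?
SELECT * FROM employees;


SELECT * returns all 5 rows with all columns

5 rows:
1, Quinn, HR, 60000, Lagos
2, Jack, HR, 40000, Cairo
3, Karen, Research, 70000, Dublin
4, Sam, Marketing, 60000, Lagos
5, Tina, HR, 80000, Dublin


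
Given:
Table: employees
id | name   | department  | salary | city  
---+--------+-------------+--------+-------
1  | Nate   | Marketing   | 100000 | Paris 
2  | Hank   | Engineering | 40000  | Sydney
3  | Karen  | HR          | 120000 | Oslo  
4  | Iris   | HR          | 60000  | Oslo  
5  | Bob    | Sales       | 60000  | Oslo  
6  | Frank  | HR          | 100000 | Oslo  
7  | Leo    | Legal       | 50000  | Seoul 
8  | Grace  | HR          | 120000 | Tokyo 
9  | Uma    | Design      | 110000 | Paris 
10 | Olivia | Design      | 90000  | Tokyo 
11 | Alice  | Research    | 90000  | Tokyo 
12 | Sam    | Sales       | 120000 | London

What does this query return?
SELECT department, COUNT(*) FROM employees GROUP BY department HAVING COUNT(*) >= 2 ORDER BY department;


Groups with count >= 2:
  Design: 2 -> PASS
  HR: 4 -> PASS
  Sales: 2 -> PASS
  Engineering: 1 -> filtered out
  Legal: 1 -> filtered out
  Marketing: 1 -> filtered out
  Research: 1 -> filtered out


3 groups:
Design, 2
HR, 4
Sales, 2


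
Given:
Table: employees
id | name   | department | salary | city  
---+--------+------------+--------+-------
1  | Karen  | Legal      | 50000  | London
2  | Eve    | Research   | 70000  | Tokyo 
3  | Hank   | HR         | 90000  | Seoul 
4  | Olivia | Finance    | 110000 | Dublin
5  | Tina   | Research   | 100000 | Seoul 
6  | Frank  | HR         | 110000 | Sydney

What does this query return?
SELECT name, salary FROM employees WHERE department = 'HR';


Filtering: department = 'HR'
Matching rows: 2

2 rows:
Hank, 90000
Frank, 110000


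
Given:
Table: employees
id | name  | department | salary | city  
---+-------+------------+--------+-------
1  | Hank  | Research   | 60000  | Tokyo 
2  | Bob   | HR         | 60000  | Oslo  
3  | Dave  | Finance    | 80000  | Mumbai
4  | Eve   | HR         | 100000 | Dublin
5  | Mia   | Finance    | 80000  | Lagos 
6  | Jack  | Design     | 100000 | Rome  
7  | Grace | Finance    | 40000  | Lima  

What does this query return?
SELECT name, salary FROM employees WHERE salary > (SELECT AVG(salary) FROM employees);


Subquery: AVG(salary) = 74285.71
Filtering: salary > 74285.71
  Dave (80000) -> MATCH
  Eve (100000) -> MATCH
  Mia (80000) -> MATCH
  Jack (100000) -> MATCH


4 rows:
Dave, 80000
Eve, 100000
Mia, 80000
Jack, 100000


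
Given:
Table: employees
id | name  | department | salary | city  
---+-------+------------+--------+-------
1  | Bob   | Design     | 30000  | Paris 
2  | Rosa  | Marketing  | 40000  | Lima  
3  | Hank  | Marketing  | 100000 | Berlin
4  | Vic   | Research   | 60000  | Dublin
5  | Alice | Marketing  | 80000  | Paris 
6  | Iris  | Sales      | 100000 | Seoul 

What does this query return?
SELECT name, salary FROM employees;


Projecting columns: name, salary

6 rows:
Bob, 30000
Rosa, 40000
Hank, 100000
Vic, 60000
Alice, 80000
Iris, 100000


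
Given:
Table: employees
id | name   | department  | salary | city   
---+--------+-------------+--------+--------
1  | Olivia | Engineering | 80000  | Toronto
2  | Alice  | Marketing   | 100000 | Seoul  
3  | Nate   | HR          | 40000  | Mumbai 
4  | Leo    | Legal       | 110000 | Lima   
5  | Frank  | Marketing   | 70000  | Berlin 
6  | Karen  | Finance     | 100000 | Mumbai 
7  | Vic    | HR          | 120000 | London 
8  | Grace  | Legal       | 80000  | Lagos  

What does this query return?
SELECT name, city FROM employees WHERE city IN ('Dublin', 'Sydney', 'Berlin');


Filtering: city IN ('Dublin', 'Sydney', 'Berlin')
Matching: 1 rows

1 rows:
Frank, Berlin


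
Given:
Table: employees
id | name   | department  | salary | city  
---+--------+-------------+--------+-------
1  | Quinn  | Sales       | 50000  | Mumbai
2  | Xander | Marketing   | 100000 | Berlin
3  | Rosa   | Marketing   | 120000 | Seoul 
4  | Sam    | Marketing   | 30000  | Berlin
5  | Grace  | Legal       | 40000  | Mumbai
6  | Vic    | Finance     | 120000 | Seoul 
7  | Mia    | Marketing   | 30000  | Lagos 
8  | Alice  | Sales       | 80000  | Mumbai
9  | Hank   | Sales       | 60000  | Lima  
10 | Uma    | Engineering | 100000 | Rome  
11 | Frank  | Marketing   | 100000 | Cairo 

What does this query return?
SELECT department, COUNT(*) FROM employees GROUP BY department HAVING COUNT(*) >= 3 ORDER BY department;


Groups with count >= 3:
  Marketing: 5 -> PASS
  Sales: 3 -> PASS
  Engineering: 1 -> filtered out
  Finance: 1 -> filtered out
  Legal: 1 -> filtered out


2 groups:
Marketing, 5
Sales, 3


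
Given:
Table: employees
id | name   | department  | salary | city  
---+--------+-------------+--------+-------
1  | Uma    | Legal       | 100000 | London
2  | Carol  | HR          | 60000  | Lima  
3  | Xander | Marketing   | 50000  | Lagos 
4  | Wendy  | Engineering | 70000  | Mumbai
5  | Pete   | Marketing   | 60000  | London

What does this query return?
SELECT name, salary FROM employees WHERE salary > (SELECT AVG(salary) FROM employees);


Subquery: AVG(salary) = 68000.0
Filtering: salary > 68000.0
  Uma (100000) -> MATCH
  Wendy (70000) -> MATCH


2 rows:
Uma, 100000
Wendy, 70000


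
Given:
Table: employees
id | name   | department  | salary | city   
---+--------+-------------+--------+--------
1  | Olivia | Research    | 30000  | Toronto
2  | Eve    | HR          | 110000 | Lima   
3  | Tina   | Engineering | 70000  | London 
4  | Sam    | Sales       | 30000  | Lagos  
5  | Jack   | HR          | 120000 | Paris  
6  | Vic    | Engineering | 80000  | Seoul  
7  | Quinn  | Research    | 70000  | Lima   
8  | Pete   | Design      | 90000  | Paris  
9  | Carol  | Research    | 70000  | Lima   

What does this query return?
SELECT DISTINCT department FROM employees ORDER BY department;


All 'department' values (row order): Research, HR, Engineering, Sales, HR, Engineering, Research, Design, Research
Removing duplicates leaves 5 unique value(s).

5 values:
Design
Engineering
HR
Research
Sales


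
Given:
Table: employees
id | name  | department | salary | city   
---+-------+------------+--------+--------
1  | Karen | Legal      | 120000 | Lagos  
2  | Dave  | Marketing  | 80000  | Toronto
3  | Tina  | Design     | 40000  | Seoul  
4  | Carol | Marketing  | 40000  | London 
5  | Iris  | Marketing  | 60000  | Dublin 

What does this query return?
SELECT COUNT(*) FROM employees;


COUNT(*) counts all rows

5


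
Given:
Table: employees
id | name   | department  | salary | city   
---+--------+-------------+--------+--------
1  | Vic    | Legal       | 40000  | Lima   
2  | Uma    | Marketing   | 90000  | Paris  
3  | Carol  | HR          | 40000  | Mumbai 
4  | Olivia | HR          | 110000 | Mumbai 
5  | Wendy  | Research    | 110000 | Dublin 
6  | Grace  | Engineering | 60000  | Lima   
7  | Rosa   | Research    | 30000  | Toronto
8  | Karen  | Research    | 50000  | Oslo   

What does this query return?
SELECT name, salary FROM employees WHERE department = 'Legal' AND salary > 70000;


Filtering: department = 'Legal' AND salary > 70000
Matching: 0 rows

Empty result set (0 rows)


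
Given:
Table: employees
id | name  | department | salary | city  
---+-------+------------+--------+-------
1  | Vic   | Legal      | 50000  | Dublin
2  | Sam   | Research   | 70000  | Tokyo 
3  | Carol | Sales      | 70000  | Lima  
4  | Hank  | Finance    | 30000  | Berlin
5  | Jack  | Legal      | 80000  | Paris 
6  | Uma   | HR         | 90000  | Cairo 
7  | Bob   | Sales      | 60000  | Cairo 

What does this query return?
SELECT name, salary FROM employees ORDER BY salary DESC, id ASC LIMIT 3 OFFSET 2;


Sort by salary DESC (id ASC tiebreak), then skip 2 and take 3
Rows 3 through 5

3 rows:
Sam, 70000
Carol, 70000
Bob, 60000


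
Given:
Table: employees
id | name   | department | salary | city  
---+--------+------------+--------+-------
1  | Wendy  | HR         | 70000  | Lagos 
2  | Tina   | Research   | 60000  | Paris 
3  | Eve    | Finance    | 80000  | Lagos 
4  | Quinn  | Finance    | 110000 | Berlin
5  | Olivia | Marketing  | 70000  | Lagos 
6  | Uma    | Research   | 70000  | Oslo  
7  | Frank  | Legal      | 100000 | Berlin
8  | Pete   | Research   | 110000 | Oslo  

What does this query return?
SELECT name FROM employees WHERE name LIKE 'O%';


LIKE 'O%' matches names starting with 'O'
Matching: 1

1 rows:
Olivia


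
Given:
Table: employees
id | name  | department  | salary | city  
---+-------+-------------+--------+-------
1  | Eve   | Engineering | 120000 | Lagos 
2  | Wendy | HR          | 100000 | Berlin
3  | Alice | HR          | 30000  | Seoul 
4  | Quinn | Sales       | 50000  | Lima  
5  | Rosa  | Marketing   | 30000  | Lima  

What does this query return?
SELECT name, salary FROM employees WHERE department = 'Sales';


Filtering: department = 'Sales'
Matching rows: 1

1 rows:
Quinn, 50000


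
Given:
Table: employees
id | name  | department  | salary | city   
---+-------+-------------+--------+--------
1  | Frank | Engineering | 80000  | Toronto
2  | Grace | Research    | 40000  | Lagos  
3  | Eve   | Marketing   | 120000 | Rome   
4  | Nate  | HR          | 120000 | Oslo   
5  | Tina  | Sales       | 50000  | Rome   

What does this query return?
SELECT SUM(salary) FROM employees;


SUM(salary) = 80000 + 40000 + 120000 + 120000 + 50000 = 410000

410000


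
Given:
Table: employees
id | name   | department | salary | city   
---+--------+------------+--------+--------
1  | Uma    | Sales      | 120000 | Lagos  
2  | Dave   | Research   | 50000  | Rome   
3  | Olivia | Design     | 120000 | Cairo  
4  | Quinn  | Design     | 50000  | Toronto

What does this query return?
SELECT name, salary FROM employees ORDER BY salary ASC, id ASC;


Sorting by salary ASC, then id ASC for ties

4 rows:
Dave, 50000
Quinn, 50000
Uma, 120000
Olivia, 120000


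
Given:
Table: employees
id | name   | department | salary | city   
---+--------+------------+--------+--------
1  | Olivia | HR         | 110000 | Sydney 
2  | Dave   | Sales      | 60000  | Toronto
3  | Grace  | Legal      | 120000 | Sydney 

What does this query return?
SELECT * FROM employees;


SELECT * returns all 3 rows with all columns

3 rows:
1, Olivia, HR, 110000, Sydney
2, Dave, Sales, 60000, Toronto
3, Grace, Legal, 120000, Sydney


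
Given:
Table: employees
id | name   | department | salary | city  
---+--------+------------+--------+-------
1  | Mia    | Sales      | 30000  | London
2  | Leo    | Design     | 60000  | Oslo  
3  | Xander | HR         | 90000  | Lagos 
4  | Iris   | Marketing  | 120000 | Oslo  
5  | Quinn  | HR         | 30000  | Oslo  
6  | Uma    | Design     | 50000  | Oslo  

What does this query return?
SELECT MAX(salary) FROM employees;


Salaries: 30000, 60000, 90000, 120000, 30000, 50000
MAX = 120000

120000


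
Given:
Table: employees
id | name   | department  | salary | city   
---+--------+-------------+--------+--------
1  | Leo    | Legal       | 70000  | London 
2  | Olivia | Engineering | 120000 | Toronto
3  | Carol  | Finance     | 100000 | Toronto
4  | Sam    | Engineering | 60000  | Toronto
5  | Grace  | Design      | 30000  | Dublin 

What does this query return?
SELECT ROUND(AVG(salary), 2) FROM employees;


SUM(salary) = 380000
COUNT = 5
ROUND(AVG, 2) = ROUND(380000 / 5, 2) = 76000.0

76000.0


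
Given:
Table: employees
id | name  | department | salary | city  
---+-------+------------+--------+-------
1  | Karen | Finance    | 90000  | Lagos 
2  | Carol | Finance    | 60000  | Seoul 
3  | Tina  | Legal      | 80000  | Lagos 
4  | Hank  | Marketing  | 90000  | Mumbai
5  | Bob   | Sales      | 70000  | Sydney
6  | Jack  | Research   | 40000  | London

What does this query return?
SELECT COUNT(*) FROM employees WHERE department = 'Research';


Counting rows where department = 'Research'
  Jack -> MATCH


1


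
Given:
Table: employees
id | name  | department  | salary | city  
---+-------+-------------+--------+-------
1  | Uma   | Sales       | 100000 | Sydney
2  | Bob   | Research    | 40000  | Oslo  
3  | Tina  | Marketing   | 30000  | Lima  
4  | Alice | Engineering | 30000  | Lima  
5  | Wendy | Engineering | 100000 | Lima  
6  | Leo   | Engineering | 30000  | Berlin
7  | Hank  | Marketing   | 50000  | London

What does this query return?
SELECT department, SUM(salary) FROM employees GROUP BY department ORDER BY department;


Summing salary within each department:
  Engineering: 30000 + 100000 + 30000 = 160000
  Marketing: 30000 + 50000 = 80000
  Research: 40000 = 40000
  Sales: 100000 = 100000


4 groups:
Engineering, 160000
Marketing, 80000
Research, 40000
Sales, 100000


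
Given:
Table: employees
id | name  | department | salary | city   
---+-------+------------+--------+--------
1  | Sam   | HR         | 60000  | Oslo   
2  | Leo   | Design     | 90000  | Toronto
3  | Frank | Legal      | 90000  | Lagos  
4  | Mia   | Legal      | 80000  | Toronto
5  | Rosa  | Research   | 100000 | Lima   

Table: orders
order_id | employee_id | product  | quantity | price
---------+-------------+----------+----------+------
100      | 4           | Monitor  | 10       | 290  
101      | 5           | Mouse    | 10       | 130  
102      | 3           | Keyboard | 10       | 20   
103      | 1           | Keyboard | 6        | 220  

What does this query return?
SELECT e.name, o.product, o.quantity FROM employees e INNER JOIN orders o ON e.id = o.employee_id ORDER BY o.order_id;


Joining employees.id = orders.employee_id:
  employee Mia (id=4) -> order Monitor
  employee Rosa (id=5) -> order Mouse
  employee Frank (id=3) -> order Keyboard
  employee Sam (id=1) -> order Keyboard


4 rows:
Mia, Monitor, 10
Rosa, Mouse, 10
Frank, Keyboard, 10
Sam, Keyboard, 6


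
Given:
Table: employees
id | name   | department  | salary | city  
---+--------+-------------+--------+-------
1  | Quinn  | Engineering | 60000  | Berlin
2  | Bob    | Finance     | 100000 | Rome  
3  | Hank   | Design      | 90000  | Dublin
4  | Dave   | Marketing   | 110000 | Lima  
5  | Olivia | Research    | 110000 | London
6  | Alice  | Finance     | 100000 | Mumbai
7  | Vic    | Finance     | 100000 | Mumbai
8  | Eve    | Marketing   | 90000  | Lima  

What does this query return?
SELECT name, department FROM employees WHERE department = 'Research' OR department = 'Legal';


Filtering: department = 'Research' OR 'Legal'
Matching: 1 rows

1 rows:
Olivia, Research


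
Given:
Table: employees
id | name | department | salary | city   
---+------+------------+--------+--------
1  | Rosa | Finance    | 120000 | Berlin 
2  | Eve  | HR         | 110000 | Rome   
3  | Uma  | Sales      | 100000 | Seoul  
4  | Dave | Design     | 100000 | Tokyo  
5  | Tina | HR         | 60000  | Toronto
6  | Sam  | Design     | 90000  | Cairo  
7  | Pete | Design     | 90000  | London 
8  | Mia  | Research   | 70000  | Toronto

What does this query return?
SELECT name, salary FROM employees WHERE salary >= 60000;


Filtering: salary >= 60000
Matching: 8 rows

8 rows:
Rosa, 120000
Eve, 110000
Uma, 100000
Dave, 100000
Tina, 60000
Sam, 90000
Pete, 90000
Mia, 70000


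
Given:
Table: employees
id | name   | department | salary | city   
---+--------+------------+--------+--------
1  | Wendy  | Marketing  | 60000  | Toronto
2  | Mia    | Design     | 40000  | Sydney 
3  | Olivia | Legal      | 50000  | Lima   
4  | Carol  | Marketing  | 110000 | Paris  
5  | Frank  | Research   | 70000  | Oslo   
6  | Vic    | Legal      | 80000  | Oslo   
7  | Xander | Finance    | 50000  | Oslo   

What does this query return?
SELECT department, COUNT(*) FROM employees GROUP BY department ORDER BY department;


Assigning each row to its department group:
  Wendy -> Marketing
  Mia -> Design
  Olivia -> Legal
  Carol -> Marketing
  Frank -> Research
  Vic -> Legal
  Xander -> Finance


5 groups:
Design, 1
Finance, 1
Legal, 2
Marketing, 2
Research, 1


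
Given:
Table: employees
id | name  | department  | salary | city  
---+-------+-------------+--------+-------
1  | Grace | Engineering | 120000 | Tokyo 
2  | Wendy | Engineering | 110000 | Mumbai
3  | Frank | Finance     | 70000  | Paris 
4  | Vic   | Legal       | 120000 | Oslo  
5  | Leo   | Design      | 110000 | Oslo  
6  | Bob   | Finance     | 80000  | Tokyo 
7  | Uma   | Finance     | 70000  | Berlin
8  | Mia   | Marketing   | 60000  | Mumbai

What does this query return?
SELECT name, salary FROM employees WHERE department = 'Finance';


Filtering: department = 'Finance'
Matching rows: 3

3 rows:
Frank, 70000
Bob, 80000
Uma, 70000


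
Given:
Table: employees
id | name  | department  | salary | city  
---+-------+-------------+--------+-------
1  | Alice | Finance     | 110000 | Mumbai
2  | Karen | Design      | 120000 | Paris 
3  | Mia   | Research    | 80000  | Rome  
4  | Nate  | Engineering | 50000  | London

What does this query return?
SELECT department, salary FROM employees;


Projecting columns: department, salary

4 rows:
Finance, 110000
Design, 120000
Research, 80000
Engineering, 50000


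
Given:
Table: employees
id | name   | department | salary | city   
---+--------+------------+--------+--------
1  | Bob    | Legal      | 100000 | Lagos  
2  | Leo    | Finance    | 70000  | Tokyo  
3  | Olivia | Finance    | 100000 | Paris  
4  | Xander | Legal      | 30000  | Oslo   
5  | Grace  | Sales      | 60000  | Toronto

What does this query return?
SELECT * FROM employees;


SELECT * returns all 5 rows with all columns

5 rows:
1, Bob, Legal, 100000, Lagos
2, Leo, Finance, 70000, Tokyo
3, Olivia, Finance, 100000, Paris
4, Xander, Legal, 30000, Oslo
5, Grace, Sales, 60000, Toronto


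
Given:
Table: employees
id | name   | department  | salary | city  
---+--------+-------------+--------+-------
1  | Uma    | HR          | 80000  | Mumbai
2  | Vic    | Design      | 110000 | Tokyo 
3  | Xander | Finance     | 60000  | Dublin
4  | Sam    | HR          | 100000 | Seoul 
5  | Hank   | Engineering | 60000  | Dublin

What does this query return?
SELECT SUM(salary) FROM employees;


SUM(salary) = 80000 + 110000 + 60000 + 100000 + 60000 = 410000

410000


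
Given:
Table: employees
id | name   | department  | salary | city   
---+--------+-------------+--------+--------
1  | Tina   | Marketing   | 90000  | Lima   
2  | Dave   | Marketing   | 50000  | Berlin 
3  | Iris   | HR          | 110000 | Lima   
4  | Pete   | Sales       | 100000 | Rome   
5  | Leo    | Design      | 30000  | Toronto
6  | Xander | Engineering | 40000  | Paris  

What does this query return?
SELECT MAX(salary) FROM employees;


Salaries: 90000, 50000, 110000, 100000, 30000, 40000
MAX = 110000

110000


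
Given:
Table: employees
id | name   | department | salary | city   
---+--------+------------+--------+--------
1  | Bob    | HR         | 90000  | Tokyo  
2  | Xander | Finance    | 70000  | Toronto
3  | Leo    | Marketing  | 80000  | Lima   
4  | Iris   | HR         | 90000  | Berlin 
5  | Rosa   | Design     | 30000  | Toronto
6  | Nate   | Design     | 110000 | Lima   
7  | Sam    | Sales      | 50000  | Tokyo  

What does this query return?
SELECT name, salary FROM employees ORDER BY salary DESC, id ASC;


Sorting by salary DESC, then id ASC for ties

7 rows:
Nate, 110000
Bob, 90000
Iris, 90000
Leo, 80000
Xander, 70000
Sam, 50000
Rosa, 30000


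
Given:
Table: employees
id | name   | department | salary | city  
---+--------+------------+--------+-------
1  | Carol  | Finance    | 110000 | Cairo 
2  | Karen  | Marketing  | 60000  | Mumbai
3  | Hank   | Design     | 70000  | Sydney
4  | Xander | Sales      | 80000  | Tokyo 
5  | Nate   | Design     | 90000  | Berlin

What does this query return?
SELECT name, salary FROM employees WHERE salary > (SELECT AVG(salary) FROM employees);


Subquery: AVG(salary) = 82000.0
Filtering: salary > 82000.0
  Carol (110000) -> MATCH
  Nate (90000) -> MATCH


2 rows:
Carol, 110000
Nate, 90000


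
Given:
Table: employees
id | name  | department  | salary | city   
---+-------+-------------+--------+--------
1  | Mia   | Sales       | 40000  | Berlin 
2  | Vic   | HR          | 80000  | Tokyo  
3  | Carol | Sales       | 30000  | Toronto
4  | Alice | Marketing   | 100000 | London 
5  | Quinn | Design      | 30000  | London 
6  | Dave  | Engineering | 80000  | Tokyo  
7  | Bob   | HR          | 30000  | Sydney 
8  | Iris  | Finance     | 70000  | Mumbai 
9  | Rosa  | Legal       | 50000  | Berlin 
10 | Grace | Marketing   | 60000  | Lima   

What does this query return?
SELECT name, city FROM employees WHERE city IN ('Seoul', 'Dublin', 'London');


Filtering: city IN ('Seoul', 'Dublin', 'London')
Matching: 2 rows

2 rows:
Alice, London
Quinn, London


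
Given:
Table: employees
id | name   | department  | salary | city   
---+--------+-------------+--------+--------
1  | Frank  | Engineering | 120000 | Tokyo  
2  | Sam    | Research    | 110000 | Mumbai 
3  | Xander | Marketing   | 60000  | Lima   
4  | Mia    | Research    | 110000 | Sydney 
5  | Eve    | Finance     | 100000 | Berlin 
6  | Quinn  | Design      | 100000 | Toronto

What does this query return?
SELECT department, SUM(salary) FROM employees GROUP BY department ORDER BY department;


Summing salary within each department:
  Design: 100000 = 100000
  Engineering: 120000 = 120000
  Finance: 100000 = 100000
  Marketing: 60000 = 60000
  Research: 110000 + 110000 = 220000


5 groups:
Design, 100000
Engineering, 120000
Finance, 100000
Marketing, 60000
Research, 220000


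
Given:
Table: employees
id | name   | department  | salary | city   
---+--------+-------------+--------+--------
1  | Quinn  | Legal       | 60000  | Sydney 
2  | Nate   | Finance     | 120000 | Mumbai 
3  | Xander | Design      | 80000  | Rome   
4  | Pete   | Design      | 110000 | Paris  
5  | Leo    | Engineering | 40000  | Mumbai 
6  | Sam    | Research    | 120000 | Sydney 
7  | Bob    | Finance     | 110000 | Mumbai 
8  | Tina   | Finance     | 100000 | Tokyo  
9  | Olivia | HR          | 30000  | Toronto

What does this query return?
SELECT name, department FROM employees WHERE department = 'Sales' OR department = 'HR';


Filtering: department = 'Sales' OR 'HR'
Matching: 1 rows

1 rows:
Olivia, HR


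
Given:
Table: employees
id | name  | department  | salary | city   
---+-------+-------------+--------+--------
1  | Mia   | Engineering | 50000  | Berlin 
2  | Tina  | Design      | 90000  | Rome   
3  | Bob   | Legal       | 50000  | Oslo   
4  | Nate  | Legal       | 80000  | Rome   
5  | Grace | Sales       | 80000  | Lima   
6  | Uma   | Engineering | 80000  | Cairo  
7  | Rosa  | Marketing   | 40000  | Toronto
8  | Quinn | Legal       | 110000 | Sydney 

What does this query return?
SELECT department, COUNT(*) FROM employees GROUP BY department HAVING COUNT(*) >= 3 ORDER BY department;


Groups with count >= 3:
  Legal: 3 -> PASS
  Design: 1 -> filtered out
  Engineering: 2 -> filtered out
  Marketing: 1 -> filtered out
  Sales: 1 -> filtered out


1 groups:
Legal, 3


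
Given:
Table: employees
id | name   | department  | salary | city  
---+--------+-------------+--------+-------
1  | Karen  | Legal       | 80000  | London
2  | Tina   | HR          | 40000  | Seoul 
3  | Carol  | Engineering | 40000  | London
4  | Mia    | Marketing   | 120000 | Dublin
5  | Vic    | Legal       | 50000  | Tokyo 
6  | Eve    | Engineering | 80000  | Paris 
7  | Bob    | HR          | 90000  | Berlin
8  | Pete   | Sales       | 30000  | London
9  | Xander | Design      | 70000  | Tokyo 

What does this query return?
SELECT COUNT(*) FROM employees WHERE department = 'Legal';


Counting rows where department = 'Legal'
  Karen -> MATCH
  Vic -> MATCH


2


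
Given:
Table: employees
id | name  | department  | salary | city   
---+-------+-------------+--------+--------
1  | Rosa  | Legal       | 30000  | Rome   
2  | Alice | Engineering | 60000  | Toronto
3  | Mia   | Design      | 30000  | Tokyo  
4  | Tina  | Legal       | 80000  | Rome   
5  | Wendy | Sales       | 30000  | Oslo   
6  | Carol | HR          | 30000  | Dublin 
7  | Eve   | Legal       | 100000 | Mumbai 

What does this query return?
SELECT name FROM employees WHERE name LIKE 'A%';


LIKE 'A%' matches names starting with 'A'
Matching: 1

1 rows:
Alice


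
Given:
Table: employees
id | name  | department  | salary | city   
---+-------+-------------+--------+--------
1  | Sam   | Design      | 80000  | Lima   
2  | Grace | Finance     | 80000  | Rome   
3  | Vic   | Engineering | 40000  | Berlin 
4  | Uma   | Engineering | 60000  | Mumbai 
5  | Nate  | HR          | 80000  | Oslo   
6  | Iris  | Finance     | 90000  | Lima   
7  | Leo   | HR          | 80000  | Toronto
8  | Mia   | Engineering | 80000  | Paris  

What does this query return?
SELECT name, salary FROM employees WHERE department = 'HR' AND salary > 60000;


Filtering: department = 'HR' AND salary > 60000
Matching: 2 rows

2 rows:
Nate, 80000
Leo, 80000


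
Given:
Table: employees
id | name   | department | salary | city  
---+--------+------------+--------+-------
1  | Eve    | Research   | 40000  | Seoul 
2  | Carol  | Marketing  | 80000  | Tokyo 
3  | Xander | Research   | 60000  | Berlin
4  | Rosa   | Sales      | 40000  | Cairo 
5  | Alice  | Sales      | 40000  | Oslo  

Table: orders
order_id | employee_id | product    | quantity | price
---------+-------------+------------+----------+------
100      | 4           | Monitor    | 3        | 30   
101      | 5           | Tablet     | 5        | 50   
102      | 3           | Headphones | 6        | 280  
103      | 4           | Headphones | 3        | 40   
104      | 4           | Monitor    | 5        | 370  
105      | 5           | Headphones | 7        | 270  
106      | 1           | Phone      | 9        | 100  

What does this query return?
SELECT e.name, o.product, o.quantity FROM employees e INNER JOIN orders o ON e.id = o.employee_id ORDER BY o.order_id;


Joining employees.id = orders.employee_id:
  employee Rosa (id=4) -> order Monitor
  employee Alice (id=5) -> order Tablet
  employee Xander (id=3) -> order Headphones
  employee Rosa (id=4) -> order Headphones
  employee Rosa (id=4) -> order Monitor
  employee Alice (id=5) -> order Headphones
  employee Eve (id=1) -> order Phone


7 rows:
Rosa, Monitor, 3
Alice, Tablet, 5
Xander, Headphones, 6
Rosa, Headphones, 3
Rosa, Monitor, 5
Alice, Headphones, 7
Eve, Phone, 9


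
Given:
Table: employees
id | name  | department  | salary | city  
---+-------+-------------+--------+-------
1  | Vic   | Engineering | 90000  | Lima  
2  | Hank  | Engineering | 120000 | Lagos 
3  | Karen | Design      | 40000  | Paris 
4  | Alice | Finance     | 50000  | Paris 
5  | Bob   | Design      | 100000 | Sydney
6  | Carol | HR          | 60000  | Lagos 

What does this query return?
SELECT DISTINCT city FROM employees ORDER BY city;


All 'city' values (row order): Lima, Lagos, Paris, Paris, Sydney, Lagos
Removing duplicates leaves 4 unique value(s).

4 values:
Lagos
Lima
Paris
Sydney
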